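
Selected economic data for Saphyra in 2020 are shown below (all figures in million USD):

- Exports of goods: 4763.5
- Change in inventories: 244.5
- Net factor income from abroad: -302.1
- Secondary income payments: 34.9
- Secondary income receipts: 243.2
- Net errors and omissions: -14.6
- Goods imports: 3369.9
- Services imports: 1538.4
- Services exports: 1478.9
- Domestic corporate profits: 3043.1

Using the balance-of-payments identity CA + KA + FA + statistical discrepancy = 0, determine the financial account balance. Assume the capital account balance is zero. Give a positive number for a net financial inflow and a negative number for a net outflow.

-1225.7

Goods balance = 4763.5 - 3369.9 = 1393.6
Services balance = 1478.9 - 1538.4 = -59.5
Trade balance (goods + services) = 1393.6 + (-59.5) = 1334.1
Net primary income = -302.1
Net secondary income = 243.2 - 34.9 = 208.3
Current account = 1334.1 + (-302.1) + 208.3 = 1240.3
Financial account = -(1240.3 + (-14.6)) = -1225.7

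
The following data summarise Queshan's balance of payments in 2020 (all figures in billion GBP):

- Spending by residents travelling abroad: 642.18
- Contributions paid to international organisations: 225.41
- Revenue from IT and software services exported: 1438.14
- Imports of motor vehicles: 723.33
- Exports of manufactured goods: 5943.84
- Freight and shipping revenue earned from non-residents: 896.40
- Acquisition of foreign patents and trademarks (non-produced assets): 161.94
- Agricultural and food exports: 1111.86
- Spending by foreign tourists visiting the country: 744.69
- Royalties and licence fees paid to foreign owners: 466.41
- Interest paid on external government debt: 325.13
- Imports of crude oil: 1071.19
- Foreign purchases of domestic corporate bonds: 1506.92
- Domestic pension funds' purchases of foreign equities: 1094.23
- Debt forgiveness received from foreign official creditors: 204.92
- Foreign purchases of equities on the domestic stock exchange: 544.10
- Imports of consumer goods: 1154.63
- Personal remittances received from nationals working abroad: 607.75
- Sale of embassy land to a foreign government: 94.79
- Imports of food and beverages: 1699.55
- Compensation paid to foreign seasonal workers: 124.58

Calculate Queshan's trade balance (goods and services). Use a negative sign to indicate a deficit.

4377.64

Goods: -723.33 + 1111.86 - 1071.19 - 1154.63 - 1699.55 + 5943.84 = 2407.00
Services: 896.40 + 744.69 + 1438.14 - 466.41 - 642.18 = 1970.64
Trade balance = 2407.00 + 1970.64 = 4377.64
(Excluded from the trade balance — secondary income: contributions paid to international organisations 225.41, personal remittances received from nationals working abroad 607.75; capital account: acquisition of foreign patents and trademarks (non-produced assets) 161.94, debt forgiveness received from foreign official creditors 204.92, sale of embassy land to a foreign government 94.79; primary income: interest paid on external government debt 325.13, compensation paid to foreign seasonal workers 124.58; financial account: foreign purchases of domestic corporate bonds 1506.92, domestic pension funds' purchases of foreign equities 1094.23, foreign purchases of equities on the domestic stock exchange 544.10.)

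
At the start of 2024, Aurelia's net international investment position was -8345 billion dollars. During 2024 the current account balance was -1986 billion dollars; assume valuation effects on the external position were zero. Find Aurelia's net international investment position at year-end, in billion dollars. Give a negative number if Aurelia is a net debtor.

-10331

With no valuation effects, change in NIIP = current account = -1986
End-of-year NIIP = -8345 + (-1986) = -10331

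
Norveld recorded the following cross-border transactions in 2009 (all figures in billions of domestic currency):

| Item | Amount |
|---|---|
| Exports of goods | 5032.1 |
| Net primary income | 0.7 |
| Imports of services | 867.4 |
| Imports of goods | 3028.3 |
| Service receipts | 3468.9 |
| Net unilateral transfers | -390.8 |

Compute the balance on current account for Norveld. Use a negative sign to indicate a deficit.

Goods balance = 5032.1 - 3028.3 = 2003.8
Services balance = 3468.9 - 867.4 = 2601.5
Trade balance (goods + services) = 2003.8 + 2601.5 = 4605.3
Net primary income = 0.7
Net secondary income = -390.8
Current account = 4605.3 + 0.7 + (-390.8) = 4215.2

4215.2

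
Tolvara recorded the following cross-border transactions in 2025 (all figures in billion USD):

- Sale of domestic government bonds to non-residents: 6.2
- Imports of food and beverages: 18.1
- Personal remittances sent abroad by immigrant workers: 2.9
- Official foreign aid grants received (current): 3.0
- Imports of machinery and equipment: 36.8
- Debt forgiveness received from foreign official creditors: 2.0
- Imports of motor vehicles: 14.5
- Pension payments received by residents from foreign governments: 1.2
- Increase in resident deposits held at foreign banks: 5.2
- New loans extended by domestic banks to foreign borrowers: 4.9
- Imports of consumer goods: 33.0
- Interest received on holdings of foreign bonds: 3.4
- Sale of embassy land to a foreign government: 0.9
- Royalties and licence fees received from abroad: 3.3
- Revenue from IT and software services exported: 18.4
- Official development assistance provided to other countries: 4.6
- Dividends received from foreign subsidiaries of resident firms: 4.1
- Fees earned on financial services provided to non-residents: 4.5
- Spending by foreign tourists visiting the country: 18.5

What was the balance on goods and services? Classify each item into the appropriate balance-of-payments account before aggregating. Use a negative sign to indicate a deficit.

-57.7

Goods: -18.1 - 33.0 - 36.8 - 14.5 = -102.4
Services: 3.3 + 18.4 + 18.5 + 4.5 = 44.7
Trade balance = -102.4 + 44.7 = -57.7
(Excluded from the trade balance — financial account: sale of domestic government bonds to non-residents 6.2, increase in resident deposits held at foreign banks 5.2, new loans extended by domestic banks to foreign borrowers 4.9; secondary income: personal remittances sent abroad by immigrant workers 2.9, official foreign aid grants received (current) 3.0, pension payments received by residents from foreign governments 1.2, official development assistance provided to other countries 4.6; capital account: debt forgiveness received from foreign official creditors 2.0, sale of embassy land to a foreign government 0.9; primary income: interest received on holdings of foreign bonds 3.4, dividends received from foreign subsidiaries of resident firms 4.1.)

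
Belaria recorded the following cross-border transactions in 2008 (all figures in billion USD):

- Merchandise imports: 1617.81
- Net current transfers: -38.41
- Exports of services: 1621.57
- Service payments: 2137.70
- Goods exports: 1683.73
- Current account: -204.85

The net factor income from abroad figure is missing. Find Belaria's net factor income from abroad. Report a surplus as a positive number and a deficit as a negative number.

Current account = goods balance + services balance + net primary income + net secondary income
Sum of the known components = -488.62
Net factor income from abroad = CA - (known components) = -204.85 - (-488.62) = 283.77

283.77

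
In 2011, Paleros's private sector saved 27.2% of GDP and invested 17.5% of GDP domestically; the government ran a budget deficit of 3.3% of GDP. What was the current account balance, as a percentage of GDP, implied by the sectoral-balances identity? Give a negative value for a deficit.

By the sectoral-balances identity, CA = (S_private - I) + (T - G).
Private balance = 27.2 - 17.5 = 9.7
Government balance (T - G) = -3.3
CA = 9.7 + (-3.3) = 6.4

6.4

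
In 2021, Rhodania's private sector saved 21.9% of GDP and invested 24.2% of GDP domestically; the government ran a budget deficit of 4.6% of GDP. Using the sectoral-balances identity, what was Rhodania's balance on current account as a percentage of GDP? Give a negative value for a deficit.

-6.9

By the sectoral-balances identity, CA = (S_private - I) + (T - G).
Private balance = 21.9 - 24.2 = -2.3
Government balance (T - G) = -4.6
CA = -2.3 + (-4.6) = -6.9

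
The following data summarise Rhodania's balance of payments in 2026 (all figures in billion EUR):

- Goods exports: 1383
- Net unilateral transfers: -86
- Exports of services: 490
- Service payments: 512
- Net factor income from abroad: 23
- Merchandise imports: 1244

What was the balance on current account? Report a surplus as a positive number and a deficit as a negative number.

Goods balance = 1383 - 1244 = 139
Services balance = 490 - 512 = -22
Trade balance (goods + services) = 139 + (-22) = 117
Net primary income = 23
Net secondary income = -86
Current account = 117 + 23 + (-86) = 54

54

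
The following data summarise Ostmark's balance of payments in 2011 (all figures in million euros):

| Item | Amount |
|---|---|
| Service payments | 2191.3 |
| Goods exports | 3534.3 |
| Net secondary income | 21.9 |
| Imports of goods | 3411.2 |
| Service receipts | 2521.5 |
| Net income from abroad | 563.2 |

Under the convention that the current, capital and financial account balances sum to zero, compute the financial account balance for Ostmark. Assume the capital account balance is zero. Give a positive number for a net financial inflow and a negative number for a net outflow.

Goods balance = 3534.3 - 3411.2 = 123.1
Services balance = 2521.5 - 2191.3 = 330.2
Trade balance (goods + services) = 123.1 + 330.2 = 453.3
Net primary income = 563.2
Net secondary income = 21.9
Current account = 453.3 + 563.2 + 21.9 = 1038.4
Financial account = -(1038.4) = -1038.4

-1038.4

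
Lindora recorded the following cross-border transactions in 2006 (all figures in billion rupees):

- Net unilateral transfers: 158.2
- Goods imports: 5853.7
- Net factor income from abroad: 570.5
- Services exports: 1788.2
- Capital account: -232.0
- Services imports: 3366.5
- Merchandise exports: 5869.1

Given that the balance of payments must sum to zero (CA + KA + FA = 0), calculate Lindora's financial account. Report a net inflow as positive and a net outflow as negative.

Goods balance = 5869.1 - 5853.7 = 15.4
Services balance = 1788.2 - 3366.5 = -1578.3
Trade balance (goods + services) = 15.4 + (-1578.3) = -1562.9
Net primary income = 570.5
Net secondary income = 158.2
Current account = -1562.9 + 570.5 + 158.2 = -834.2
Financial account = -(-834.2 + (-232.0)) = 1066.2

1066.2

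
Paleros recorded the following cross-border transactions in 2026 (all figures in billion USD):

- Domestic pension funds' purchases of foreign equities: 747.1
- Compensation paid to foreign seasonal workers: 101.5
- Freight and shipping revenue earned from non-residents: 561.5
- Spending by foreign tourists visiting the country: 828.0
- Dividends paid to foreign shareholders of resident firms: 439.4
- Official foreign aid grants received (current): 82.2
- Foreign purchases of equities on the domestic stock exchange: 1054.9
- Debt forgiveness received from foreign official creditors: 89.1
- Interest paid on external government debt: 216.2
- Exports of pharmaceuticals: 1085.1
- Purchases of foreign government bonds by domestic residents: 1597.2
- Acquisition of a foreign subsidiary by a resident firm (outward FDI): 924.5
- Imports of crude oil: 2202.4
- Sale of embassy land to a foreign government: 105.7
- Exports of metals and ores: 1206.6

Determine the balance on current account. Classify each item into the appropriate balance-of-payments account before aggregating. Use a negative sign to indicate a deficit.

Goods: 1206.6 - 2202.4 + 1085.1 = 89.3
Services: 561.5 + 828.0 = 1389.5
Primary income: -101.5 - 216.2 - 439.4 = -757.1
Secondary income: 82.2
Current account = 89.3 + 1389.5 + (-757.1) + 82.2 = 803.9
(Excluded from the current account — financial account: domestic pension funds' purchases of foreign equities 747.1, foreign purchases of equities on the domestic stock exchange 1054.9, purchases of foreign government bonds by domestic residents 1597.2, acquisition of a foreign subsidiary by a resident firm (outward FDI) 924.5; capital account: debt forgiveness received from foreign official creditors 89.1, sale of embassy land to a foreign government 105.7.)

803.9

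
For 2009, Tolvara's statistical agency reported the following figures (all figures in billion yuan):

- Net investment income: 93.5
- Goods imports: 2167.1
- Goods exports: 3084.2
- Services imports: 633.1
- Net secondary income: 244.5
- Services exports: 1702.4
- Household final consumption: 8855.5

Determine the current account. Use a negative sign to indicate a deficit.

Goods balance = 3084.2 - 2167.1 = 917.1
Services balance = 1702.4 - 633.1 = 1069.3
Trade balance (goods + services) = 917.1 + 1069.3 = 1986.4
Net primary income = 93.5
Net secondary income = 244.5
Current account = 1986.4 + 93.5 + 244.5 = 2324.4

2324.4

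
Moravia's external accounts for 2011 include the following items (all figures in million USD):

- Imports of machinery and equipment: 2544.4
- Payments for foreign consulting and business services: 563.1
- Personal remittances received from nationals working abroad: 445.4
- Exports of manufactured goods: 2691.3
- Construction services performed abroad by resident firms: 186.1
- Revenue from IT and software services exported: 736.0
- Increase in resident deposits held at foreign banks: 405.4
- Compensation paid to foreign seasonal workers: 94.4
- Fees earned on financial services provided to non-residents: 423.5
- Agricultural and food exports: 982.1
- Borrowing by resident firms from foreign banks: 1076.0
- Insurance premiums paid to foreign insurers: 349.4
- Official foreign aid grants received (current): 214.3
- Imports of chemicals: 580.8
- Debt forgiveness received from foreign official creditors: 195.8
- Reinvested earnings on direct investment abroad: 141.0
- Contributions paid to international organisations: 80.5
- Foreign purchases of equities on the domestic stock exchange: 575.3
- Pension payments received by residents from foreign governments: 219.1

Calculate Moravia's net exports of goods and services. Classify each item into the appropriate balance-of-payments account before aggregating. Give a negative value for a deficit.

Goods: 2691.3 + 982.1 - 580.8 - 2544.4 = 548.2
Services: 186.1 - 563.1 - 349.4 + 736.0 + 423.5 = 433.1
Trade balance = 548.2 + 433.1 = 981.3
(Excluded from the trade balance — secondary income: personal remittances received from nationals working abroad 445.4, official foreign aid grants received (current) 214.3, contributions paid to international organisations 80.5, pension payments received by residents from foreign governments 219.1; financial account: increase in resident deposits held at foreign banks 405.4, borrowing by resident firms from foreign banks 1076.0, foreign purchases of equities on the domestic stock exchange 575.3; primary income: compensation paid to foreign seasonal workers 94.4, reinvested earnings on direct investment abroad 141.0; capital account: debt forgiveness received from foreign official creditors 195.8.)

981.3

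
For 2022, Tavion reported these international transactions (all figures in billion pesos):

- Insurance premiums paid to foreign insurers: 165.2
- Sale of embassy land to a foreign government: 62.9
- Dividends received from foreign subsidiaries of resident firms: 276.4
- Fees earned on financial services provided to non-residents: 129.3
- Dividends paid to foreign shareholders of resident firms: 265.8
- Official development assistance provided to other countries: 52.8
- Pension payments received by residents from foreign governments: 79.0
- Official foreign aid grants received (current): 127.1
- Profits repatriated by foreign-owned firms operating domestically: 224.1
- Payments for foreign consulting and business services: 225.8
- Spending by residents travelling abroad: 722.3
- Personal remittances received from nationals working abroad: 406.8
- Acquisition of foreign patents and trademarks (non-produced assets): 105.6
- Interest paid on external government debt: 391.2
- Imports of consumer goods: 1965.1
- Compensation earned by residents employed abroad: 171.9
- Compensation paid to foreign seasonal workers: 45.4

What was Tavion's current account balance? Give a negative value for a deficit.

Goods: -1965.1
Services: -225.8 - 722.3 + 129.3 - 165.2 = -984.0
Primary income: -224.1 - 391.2 + 171.9 - 265.8 - 45.4 + 276.4 = -478.2
Secondary income: 79.0 + 127.1 - 52.8 + 406.8 = 560.1
Current account = (-1965.1) + (-984.0) + (-478.2) + 560.1 = -2867.2
(Excluded from the current account — capital account: sale of embassy land to a foreign government 62.9, acquisition of foreign patents and trademarks (non-produced assets) 105.6.)

-2867.2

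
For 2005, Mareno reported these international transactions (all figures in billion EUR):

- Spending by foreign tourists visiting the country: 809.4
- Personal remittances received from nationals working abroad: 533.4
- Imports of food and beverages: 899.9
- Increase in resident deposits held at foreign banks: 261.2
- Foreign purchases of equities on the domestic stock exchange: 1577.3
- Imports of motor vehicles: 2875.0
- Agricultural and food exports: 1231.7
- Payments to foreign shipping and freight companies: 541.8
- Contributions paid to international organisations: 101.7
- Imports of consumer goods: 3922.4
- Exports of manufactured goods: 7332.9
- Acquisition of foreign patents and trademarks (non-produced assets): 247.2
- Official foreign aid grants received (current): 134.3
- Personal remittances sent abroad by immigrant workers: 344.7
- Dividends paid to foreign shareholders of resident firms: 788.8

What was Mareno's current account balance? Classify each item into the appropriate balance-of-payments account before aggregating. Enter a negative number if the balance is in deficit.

567.4

Goods: 7332.9 - 2875.0 + 1231.7 - 3922.4 - 899.9 = 867.3
Services: -541.8 + 809.4 = 267.6
Primary income: -788.8
Secondary income: 533.4 - 344.7 - 101.7 + 134.3 = 221.3
Current account = 867.3 + 267.6 + (-788.8) + 221.3 = 567.4
(Excluded from the current account — financial account: increase in resident deposits held at foreign banks 261.2, foreign purchases of equities on the domestic stock exchange 1577.3; capital account: acquisition of foreign patents and trademarks (non-produced assets) 247.2.)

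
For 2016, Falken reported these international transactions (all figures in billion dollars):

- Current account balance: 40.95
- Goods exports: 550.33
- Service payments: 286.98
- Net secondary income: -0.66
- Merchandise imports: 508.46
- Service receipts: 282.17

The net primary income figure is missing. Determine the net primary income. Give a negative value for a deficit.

Current account = goods balance + services balance + net primary income + net secondary income
Sum of the known components = 36.40
Net primary income = CA - (known components) = 40.95 - 36.40 = 4.55

4.55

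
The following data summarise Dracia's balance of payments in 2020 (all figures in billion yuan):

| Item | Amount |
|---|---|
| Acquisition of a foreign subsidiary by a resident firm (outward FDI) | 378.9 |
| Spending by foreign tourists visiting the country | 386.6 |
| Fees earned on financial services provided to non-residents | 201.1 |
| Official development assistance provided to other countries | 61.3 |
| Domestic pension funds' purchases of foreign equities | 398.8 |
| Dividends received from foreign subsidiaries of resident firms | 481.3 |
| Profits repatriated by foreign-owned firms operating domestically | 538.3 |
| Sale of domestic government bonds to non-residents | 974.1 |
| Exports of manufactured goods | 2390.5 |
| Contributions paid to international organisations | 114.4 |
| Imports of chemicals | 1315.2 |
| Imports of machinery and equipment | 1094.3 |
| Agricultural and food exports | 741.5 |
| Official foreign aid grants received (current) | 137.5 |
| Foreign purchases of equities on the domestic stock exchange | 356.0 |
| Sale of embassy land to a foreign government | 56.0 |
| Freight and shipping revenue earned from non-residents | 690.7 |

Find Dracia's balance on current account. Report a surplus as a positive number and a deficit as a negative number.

1905.7

Goods: -1094.3 - 1315.2 + 2390.5 + 741.5 = 722.5
Services: 690.7 + 201.1 + 386.6 = 1278.4
Primary income: 481.3 - 538.3 = -57.0
Secondary income: -114.4 + 137.5 - 61.3 = -38.2
Current account = 722.5 + 1278.4 + (-57.0) + (-38.2) = 1905.7
(Excluded from the current account — financial account: acquisition of a foreign subsidiary by a resident firm (outward FDI) 378.9, domestic pension funds' purchases of foreign equities 398.8, sale of domestic government bonds to non-residents 974.1, foreign purchases of equities on the domestic stock exchange 356.0; capital account: sale of embassy land to a foreign government 56.0.)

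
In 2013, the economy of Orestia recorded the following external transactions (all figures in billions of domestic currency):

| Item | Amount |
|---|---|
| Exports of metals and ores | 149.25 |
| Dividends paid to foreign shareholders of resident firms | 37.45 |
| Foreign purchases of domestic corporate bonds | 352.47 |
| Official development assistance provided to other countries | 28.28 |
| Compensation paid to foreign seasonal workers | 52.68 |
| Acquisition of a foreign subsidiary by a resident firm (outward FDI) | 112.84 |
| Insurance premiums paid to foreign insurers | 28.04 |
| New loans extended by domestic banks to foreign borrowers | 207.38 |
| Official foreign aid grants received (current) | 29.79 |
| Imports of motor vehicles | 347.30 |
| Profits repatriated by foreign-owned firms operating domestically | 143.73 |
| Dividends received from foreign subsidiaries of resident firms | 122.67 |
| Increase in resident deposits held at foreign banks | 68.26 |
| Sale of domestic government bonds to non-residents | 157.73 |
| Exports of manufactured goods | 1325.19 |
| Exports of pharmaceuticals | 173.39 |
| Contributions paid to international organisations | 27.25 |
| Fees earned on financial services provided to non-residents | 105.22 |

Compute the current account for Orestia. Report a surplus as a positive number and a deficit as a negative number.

Goods: -347.30 + 149.25 + 1325.19 + 173.39 = 1300.53
Services: -28.04 + 105.22 = 77.18
Primary income: -143.73 - 37.45 - 52.68 + 122.67 = -111.19
Secondary income: 29.79 - 27.25 - 28.28 = -25.74
Current account = 1300.53 + 77.18 + (-111.19) + (-25.74) = 1240.78
(Excluded from the current account — financial account: foreign purchases of domestic corporate bonds 352.47, acquisition of a foreign subsidiary by a resident firm (outward FDI) 112.84, new loans extended by domestic banks to foreign borrowers 207.38, increase in resident deposits held at foreign banks 68.26, sale of domestic government bonds to non-residents 157.73.)

1240.78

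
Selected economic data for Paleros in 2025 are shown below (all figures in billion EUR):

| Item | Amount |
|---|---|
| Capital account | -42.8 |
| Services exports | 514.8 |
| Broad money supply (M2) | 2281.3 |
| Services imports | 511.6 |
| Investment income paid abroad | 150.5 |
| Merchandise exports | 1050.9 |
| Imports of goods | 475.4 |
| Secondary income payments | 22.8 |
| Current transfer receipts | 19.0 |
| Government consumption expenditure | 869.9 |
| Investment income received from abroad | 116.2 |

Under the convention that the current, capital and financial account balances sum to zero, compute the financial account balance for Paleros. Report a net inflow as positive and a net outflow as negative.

Goods balance = 1050.9 - 475.4 = 575.5
Services balance = 514.8 - 511.6 = 3.2
Trade balance (goods + services) = 575.5 + 3.2 = 578.7
Net primary income = 116.2 - 150.5 = -34.3
Net secondary income = 19.0 - 22.8 = -3.8
Current account = 578.7 + (-34.3) + (-3.8) = 540.6
Financial account = -(540.6 + (-42.8)) = -497.8

-497.8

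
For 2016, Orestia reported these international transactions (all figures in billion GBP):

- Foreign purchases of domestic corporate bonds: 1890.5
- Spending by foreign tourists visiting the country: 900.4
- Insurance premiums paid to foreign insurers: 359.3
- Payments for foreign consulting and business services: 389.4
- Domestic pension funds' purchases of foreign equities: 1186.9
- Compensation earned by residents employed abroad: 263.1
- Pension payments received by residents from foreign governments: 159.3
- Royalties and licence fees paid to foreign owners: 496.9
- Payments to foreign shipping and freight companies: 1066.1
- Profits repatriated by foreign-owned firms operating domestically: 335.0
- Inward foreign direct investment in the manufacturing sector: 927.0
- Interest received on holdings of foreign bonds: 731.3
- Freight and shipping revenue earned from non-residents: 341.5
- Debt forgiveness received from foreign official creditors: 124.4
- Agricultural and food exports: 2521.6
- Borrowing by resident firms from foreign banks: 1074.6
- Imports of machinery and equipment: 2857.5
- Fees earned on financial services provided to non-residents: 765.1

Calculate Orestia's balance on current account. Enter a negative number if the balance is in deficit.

178.1

Goods: -2857.5 + 2521.6 = -335.9
Services: -389.4 - 496.9 - 359.3 - 1066.1 + 900.4 + 341.5 + 765.1 = -304.7
Primary income: 731.3 - 335.0 + 263.1 = 659.4
Secondary income: 159.3
Current account = (-335.9) + (-304.7) + 659.4 + 159.3 = 178.1
(Excluded from the current account — financial account: foreign purchases of domestic corporate bonds 1890.5, domestic pension funds' purchases of foreign equities 1186.9, inward foreign direct investment in the manufacturing sector 927.0, borrowing by resident firms from foreign banks 1074.6; capital account: debt forgiveness received from foreign official creditors 124.4.)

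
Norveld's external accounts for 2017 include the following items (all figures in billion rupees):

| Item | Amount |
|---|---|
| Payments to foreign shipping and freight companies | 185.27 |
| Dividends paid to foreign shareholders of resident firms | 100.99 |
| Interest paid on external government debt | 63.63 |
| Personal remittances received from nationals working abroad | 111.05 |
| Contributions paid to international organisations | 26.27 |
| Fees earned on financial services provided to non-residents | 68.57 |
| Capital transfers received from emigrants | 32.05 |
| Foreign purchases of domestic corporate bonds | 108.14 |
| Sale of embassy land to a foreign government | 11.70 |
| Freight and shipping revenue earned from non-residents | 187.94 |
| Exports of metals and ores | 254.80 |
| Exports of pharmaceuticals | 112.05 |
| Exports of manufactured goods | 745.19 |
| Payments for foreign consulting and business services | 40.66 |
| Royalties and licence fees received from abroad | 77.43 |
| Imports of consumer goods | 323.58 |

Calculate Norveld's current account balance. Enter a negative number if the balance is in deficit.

Goods: -323.58 + 745.19 + 254.80 + 112.05 = 788.46
Services: 187.94 + 68.57 + 77.43 - 185.27 - 40.66 = 108.01
Primary income: -100.99 - 63.63 = -164.62
Secondary income: -26.27 + 111.05 = 84.78
Current account = 788.46 + 108.01 + (-164.62) + 84.78 = 816.63
(Excluded from the current account — capital account: capital transfers received from emigrants 32.05, sale of embassy land to a foreign government 11.70; financial account: foreign purchases of domestic corporate bonds 108.14.)

816.63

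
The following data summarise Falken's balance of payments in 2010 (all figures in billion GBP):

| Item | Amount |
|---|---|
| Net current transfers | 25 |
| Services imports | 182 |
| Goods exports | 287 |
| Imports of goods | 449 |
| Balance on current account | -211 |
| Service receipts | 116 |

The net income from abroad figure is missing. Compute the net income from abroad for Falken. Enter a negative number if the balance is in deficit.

-8

Current account = goods balance + services balance + net primary income + net secondary income
Sum of the known components = -203
Net income from abroad = CA - (known components) = -211 - (-203) = -8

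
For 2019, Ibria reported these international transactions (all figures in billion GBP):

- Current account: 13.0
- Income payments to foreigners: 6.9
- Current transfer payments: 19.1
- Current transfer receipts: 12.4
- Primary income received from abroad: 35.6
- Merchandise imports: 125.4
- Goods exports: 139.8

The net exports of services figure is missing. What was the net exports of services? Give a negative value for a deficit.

-23.4

Current account = goods balance + services balance + net primary income + net secondary income
Sum of the known components = 36.4
Net exports of services = CA - (known components) = 13.0 - 36.4 = -23.4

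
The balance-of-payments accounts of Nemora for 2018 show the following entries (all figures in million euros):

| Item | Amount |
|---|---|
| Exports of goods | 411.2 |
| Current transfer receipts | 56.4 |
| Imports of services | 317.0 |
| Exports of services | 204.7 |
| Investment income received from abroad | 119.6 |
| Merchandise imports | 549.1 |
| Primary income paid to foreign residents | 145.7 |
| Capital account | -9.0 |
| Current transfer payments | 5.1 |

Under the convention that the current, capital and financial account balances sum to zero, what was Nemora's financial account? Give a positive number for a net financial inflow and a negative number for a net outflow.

Goods balance = 411.2 - 549.1 = -137.9
Services balance = 204.7 - 317.0 = -112.3
Trade balance (goods + services) = -137.9 + (-112.3) = -250.2
Net primary income = 119.6 - 145.7 = -26.1
Net secondary income = 56.4 - 5.1 = 51.3
Current account = -250.2 + (-26.1) + 51.3 = -225.0
Financial account = -(-225.0 + (-9.0)) = 234.0

234.0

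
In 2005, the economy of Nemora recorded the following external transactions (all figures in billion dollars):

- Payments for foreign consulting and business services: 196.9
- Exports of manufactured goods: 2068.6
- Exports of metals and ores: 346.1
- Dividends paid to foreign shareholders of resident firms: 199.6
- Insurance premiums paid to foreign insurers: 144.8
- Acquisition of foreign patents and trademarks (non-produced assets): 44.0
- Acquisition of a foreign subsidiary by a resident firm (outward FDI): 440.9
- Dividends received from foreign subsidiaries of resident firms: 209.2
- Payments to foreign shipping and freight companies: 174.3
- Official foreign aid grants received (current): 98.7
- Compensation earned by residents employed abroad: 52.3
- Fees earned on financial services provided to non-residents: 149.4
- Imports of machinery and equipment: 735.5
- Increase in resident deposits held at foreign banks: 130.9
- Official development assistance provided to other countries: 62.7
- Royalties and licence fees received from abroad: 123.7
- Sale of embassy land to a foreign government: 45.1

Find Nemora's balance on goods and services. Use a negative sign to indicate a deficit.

Goods: 346.1 - 735.5 + 2068.6 = 1679.2
Services: 123.7 + 149.4 - 174.3 - 196.9 - 144.8 = -242.9
Trade balance = 1679.2 + (-242.9) = 1436.3
(Excluded from the trade balance — primary income: dividends paid to foreign shareholders of resident firms 199.6, dividends received from foreign subsidiaries of resident firms 209.2, compensation earned by residents employed abroad 52.3; capital account: acquisition of foreign patents and trademarks (non-produced assets) 44.0, sale of embassy land to a foreign government 45.1; financial account: acquisition of a foreign subsidiary by a resident firm (outward FDI) 440.9, increase in resident deposits held at foreign banks 130.9; secondary income: official foreign aid grants received (current) 98.7, official development assistance provided to other countries 62.7.)

1436.3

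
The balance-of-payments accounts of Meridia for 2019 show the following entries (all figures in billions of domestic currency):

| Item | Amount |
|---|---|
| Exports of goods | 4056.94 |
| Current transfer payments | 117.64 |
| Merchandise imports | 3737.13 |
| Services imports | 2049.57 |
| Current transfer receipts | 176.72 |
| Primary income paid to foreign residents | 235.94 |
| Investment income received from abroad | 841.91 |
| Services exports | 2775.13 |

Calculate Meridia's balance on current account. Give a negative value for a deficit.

1710.42

Goods balance = 4056.94 - 3737.13 = 319.81
Services balance = 2775.13 - 2049.57 = 725.56
Trade balance (goods + services) = 319.81 + 725.56 = 1045.37
Net primary income = 841.91 - 235.94 = 605.97
Net secondary income = 176.72 - 117.64 = 59.08
Current account = 1045.37 + 605.97 + 59.08 = 1710.42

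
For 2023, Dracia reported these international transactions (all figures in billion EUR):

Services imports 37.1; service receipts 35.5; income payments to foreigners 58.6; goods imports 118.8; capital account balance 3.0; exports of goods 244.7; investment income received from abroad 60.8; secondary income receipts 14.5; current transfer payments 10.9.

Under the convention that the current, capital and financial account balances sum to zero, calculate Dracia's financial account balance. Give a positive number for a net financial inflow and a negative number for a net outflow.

Goods balance = 244.7 - 118.8 = 125.9
Services balance = 35.5 - 37.1 = -1.6
Trade balance (goods + services) = 125.9 + (-1.6) = 124.3
Net primary income = 60.8 - 58.6 = 2.2
Net secondary income = 14.5 - 10.9 = 3.6
Current account = 124.3 + 2.2 + 3.6 = 130.1
Financial account = -(130.1 + 3.0) = -133.1

-133.1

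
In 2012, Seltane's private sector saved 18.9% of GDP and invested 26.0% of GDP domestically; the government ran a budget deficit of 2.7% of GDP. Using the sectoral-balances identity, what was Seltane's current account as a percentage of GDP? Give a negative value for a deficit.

By the sectoral-balances identity, CA = (S_private - I) + (T - G).
Private balance = 18.9 - 26.0 = -7.1
Government balance (T - G) = -2.7
CA = -7.1 + (-2.7) = -9.8

-9.8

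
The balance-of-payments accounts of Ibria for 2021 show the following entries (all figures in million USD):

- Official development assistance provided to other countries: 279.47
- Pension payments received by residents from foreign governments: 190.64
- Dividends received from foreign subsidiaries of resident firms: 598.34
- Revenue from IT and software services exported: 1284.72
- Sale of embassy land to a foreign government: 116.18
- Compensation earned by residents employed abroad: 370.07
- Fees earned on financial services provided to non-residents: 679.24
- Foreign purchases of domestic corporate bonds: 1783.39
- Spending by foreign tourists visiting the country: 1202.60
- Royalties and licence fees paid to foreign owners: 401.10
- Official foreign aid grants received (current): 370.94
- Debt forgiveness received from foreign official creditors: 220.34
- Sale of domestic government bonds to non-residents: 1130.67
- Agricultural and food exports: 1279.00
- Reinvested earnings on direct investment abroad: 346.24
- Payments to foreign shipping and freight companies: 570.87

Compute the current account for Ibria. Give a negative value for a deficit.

5070.35

Goods: 1279.00
Services: 1202.60 + 679.24 - 570.87 + 1284.72 - 401.10 = 2194.59
Primary income: 598.34 + 370.07 + 346.24 = 1314.65
Secondary income: 190.64 - 279.47 + 370.94 = 282.11
Current account = 1279.00 + 2194.59 + 1314.65 + 282.11 = 5070.35
(Excluded from the current account — capital account: sale of embassy land to a foreign government 116.18, debt forgiveness received from foreign official creditors 220.34; financial account: foreign purchases of domestic corporate bonds 1783.39, sale of domestic government bonds to non-residents 1130.67.)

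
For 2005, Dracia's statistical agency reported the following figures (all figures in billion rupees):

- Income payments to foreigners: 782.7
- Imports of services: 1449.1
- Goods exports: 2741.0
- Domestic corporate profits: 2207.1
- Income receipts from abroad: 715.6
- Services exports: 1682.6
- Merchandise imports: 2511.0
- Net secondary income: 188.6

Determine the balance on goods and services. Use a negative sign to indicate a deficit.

463.5

Goods balance = 2741.0 - 2511.0 = 230.0
Services balance = 1682.6 - 1449.1 = 233.5
Trade balance (goods + services) = 230.0 + 233.5 = 463.5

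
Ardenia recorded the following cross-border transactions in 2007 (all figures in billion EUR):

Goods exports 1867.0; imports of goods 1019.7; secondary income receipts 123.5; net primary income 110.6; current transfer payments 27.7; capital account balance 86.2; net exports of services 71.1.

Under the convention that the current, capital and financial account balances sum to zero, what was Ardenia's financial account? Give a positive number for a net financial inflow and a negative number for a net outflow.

-1211.0

Goods balance = 1867.0 - 1019.7 = 847.3
Services balance = 71.1
Trade balance (goods + services) = 847.3 + 71.1 = 918.4
Net primary income = 110.6
Net secondary income = 123.5 - 27.7 = 95.8
Current account = 918.4 + 110.6 + 95.8 = 1124.8
Financial account = -(1124.8 + 86.2) = -1211.0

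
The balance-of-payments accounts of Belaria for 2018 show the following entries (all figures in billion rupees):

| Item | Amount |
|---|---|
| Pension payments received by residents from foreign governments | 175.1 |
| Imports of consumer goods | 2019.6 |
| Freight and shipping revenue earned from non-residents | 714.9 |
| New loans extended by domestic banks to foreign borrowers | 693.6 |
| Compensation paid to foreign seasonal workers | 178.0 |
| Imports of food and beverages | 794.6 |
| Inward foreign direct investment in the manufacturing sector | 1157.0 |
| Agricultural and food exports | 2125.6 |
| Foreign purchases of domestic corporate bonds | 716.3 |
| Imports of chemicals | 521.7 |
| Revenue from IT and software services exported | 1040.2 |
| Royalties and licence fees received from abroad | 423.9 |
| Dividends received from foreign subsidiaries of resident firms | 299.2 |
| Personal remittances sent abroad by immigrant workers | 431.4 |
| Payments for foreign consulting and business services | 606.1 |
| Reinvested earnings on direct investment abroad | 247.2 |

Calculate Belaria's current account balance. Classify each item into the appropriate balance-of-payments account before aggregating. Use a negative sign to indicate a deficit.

474.7

Goods: -521.7 + 2125.6 - 2019.6 - 794.6 = -1210.3
Services: 714.9 - 606.1 + 423.9 + 1040.2 = 1572.9
Primary income: 247.2 - 178.0 + 299.2 = 368.4
Secondary income: 175.1 - 431.4 = -256.3
Current account = (-1210.3) + 1572.9 + 368.4 + (-256.3) = 474.7
(Excluded from the current account — financial account: new loans extended by domestic banks to foreign borrowers 693.6, inward foreign direct investment in the manufacturing sector 1157.0, foreign purchases of domestic corporate bonds 716.3.)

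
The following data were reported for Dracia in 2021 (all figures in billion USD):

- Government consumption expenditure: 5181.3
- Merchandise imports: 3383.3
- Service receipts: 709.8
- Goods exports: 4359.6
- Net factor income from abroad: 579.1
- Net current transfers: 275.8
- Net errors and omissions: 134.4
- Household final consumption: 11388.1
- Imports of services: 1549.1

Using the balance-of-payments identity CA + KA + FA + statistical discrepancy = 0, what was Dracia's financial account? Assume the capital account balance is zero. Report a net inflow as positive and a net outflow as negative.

Goods balance = 4359.6 - 3383.3 = 976.3
Services balance = 709.8 - 1549.1 = -839.3
Trade balance (goods + services) = 976.3 + (-839.3) = 137.0
Net primary income = 579.1
Net secondary income = 275.8
Current account = 137.0 + 579.1 + 275.8 = 991.9
Financial account = -(991.9 + 134.4) = -1126.3

-1126.3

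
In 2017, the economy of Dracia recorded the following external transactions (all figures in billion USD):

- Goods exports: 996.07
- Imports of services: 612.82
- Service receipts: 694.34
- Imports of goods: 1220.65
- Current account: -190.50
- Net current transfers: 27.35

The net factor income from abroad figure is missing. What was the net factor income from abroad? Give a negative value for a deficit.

-74.79

Current account = goods balance + services balance + net primary income + net secondary income
Sum of the known components = -115.71
Net factor income from abroad = CA - (known components) = -190.50 - (-115.71) = -74.79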